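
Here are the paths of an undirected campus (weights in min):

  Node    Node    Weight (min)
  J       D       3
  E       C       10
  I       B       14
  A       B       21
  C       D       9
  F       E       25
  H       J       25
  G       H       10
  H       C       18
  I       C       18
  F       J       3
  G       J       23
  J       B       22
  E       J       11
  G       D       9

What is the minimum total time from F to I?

33 min

Settle nodes by increasing distance from F:
F: 0
J: 3  (via F)
D: 6  (via J)
E: 14  (via J)
C: 15  (via D)
G: 15  (via D)
B: 25  (via J)
H: 25  (via G)
I: 33  (via C)
Shortest route: F–J–D–C–I = 33 min.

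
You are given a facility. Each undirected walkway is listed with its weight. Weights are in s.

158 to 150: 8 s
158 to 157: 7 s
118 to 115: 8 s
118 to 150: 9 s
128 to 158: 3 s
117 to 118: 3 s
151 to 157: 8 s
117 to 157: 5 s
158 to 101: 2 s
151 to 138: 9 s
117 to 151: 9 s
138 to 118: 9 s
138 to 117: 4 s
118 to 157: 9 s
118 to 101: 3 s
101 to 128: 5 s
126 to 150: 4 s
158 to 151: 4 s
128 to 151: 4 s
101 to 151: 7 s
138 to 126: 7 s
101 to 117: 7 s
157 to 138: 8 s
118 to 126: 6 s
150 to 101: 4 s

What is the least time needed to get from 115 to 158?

Compare a few routes:
115 - 118 - 101 - 151 - 158: 8+3+7+4 = 22
115 - 118 - 101 - 128 - 158: 8+3+5+3 = 19
115 - 118 - 117 - 101 - 158: 8+3+7+2 = 20
115 - 118 - 101 - 158: 8+3+2 = 13
The minimum is 13 s via 115 - 118 - 101 - 158.

13 s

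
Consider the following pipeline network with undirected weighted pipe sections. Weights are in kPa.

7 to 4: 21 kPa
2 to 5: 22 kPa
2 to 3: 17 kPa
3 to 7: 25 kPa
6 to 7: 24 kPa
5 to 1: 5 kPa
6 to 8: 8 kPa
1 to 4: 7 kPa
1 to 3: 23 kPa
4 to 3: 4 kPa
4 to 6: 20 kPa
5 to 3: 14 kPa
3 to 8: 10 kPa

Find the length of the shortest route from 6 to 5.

Shortest distances from 6:
6: 0
8: 8  (via 6)
3: 18  (via 8)
4: 20  (via 6)
7: 24  (via 6)
1: 27  (via 4)
5: 32  (via 3)
Shortest route: 6 → 8 → 3 → 5 = 32 kPa.

32 kPa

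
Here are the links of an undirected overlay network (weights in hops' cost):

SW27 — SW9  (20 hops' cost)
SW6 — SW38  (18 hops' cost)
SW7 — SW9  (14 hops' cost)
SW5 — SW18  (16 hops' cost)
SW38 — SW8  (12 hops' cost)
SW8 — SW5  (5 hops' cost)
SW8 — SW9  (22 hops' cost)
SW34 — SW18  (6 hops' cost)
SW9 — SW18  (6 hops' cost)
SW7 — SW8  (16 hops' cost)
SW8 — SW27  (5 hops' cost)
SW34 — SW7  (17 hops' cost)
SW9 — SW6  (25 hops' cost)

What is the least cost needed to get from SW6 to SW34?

37 hops' cost

Enumerating some paths:
SW6–SW38–SW8–SW5–SW18–SW34: 18+12+5+16+6 = 57
SW6–SW9–SW18–SW34: 25+6+6 = 37
SW6–SW38–SW8–SW7–SW34: 18+12+16+17 = 63
SW6–SW9–SW7–SW34: 25+14+17 = 56
The minimum is 37 hops' cost via SW6–SW9–SW18–SW34.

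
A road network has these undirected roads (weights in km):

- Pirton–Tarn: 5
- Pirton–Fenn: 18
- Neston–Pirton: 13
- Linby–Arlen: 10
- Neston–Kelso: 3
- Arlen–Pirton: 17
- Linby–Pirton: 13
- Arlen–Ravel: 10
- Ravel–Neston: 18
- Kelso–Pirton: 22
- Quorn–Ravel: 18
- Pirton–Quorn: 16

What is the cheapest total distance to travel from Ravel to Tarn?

Enumerating some paths:
Ravel → Neston → Pirton → Tarn: 18+13+5 = 36
Ravel → Arlen → Pirton → Tarn: 10+17+5 = 32
Cheapest is Ravel → Arlen → Pirton → Tarn at 32 km.

32 km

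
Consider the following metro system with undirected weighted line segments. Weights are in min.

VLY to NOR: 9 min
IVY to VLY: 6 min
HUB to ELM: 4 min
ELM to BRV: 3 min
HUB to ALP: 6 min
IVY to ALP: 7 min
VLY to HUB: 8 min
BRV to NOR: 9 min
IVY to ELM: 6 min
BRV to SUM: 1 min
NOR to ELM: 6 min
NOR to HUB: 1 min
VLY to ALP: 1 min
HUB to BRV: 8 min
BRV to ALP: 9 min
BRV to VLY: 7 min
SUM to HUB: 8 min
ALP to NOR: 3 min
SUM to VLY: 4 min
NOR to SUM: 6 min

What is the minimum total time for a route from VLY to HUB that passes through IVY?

Best VLY to IVY: VLY → IVY costing 6
Best IVY to HUB: IVY → ELM → HUB costing 10
Total via IVY: 6 + 10 = 16 min.

16 min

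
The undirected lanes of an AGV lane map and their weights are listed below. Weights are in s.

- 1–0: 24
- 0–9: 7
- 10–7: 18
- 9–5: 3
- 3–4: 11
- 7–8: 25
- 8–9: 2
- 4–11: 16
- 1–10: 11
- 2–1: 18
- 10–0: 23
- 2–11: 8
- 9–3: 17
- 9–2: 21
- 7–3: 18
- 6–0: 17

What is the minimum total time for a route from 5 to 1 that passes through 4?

Best 5 to 4: 5–9–3–4 costing 31
Shortest 4→1: 4–11–2–1 = 42
Total via 4: 31 + 42 = 73 s.

73 s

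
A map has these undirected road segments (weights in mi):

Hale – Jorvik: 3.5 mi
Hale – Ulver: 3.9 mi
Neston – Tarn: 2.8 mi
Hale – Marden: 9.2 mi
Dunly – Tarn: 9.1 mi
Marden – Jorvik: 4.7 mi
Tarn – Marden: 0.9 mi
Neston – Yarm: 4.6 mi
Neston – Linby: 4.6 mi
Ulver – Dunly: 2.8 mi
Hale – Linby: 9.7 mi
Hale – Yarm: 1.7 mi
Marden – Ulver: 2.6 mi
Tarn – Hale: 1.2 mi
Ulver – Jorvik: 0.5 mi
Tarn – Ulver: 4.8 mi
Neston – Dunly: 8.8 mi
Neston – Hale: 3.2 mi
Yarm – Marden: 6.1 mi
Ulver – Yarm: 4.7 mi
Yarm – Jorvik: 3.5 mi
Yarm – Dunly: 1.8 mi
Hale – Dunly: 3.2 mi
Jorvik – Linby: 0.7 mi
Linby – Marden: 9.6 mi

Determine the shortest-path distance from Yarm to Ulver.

Shortest distances from Yarm:
Yarm: 0
Hale: 1.7  (via Yarm)
Dunly: 1.8  (via Yarm)
Tarn: 2.9  (via Hale)
Jorvik: 3.5  (via Yarm)
Marden: 3.8  (via Tarn)
Ulver: 4  (via Jorvik)
Shortest route: Yarm → Jorvik → Ulver = 4 mi.

4 mi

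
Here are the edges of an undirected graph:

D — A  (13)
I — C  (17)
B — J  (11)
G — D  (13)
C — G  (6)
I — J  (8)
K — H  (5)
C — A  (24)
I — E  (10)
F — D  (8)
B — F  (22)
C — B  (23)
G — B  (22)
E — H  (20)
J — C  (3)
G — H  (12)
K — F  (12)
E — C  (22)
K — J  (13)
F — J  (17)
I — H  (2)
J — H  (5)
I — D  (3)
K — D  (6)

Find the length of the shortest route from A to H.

Running Dijkstra from A:
A: 0
D: 13  (via A)
I: 16  (via D)
H: 18  (via I)
Shortest route: A → D → I → H = 18.

18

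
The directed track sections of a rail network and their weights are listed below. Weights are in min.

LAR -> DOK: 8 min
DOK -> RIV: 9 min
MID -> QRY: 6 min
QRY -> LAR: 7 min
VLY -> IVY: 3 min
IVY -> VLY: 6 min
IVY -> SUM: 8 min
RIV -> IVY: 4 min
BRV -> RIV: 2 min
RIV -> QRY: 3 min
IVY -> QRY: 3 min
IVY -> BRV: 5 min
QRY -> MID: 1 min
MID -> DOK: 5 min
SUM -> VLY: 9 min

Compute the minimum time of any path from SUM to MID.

16 min

Compare a few routes:
SUM–VLY–IVY–QRY–MID: 9+3+3+1 = 16
SUM–VLY–IVY–BRV–RIV–QRY–MID: 9+3+5+2+3+1 = 23
Cheapest is SUM–VLY–IVY–QRY–MID at 16 min.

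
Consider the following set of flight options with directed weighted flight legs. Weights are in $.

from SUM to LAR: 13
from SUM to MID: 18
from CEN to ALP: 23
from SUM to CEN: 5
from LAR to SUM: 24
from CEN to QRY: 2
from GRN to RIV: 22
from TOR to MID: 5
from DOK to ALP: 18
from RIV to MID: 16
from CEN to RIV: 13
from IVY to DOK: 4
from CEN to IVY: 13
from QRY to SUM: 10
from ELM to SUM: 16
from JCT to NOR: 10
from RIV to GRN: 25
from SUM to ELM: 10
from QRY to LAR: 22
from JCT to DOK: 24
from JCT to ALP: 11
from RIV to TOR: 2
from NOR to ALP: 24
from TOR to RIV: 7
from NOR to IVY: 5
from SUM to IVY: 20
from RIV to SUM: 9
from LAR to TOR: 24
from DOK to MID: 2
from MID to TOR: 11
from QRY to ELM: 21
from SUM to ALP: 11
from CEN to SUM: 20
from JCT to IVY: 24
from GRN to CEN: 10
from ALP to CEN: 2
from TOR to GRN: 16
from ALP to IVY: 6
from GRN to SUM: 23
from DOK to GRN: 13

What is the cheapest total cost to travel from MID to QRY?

$34

Running Dijkstra from MID:
MID: 0
TOR: 11  (via MID)
RIV: 18  (via TOR)
SUM: 27  (via RIV)
GRN: 27  (via TOR)
CEN: 32  (via SUM)
QRY: 34  (via CEN)
Shortest route: MID–TOR–RIV–SUM–CEN–QRY = $34.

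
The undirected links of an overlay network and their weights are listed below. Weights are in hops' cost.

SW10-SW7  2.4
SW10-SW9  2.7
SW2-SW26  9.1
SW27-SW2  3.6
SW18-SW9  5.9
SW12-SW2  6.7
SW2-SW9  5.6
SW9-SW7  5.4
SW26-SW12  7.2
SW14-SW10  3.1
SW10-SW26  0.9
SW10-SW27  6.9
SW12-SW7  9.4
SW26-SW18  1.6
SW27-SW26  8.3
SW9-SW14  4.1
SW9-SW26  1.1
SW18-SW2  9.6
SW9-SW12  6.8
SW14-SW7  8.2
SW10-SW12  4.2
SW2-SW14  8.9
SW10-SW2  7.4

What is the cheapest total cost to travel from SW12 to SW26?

Running Dijkstra from SW12:
SW12: 0
SW10: 4.2  (via SW12)
SW26: 5.1  (via SW10)
Shortest route: SW12 → SW10 → SW26 = 5.1 hops' cost.

5.1 hops' cost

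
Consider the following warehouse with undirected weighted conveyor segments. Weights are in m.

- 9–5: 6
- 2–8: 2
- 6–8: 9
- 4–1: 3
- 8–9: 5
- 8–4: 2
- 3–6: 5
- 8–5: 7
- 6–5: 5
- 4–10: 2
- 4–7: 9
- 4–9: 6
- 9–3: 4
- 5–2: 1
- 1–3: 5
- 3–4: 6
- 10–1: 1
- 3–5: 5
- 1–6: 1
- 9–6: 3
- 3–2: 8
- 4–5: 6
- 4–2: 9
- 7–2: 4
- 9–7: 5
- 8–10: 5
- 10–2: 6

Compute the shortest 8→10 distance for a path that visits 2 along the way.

8 m

Best 8 to 2: 8 → 2 costing 2
Shortest 2→10: 2 → 10 = 6
Total via 2: 2 + 6 = 8 m.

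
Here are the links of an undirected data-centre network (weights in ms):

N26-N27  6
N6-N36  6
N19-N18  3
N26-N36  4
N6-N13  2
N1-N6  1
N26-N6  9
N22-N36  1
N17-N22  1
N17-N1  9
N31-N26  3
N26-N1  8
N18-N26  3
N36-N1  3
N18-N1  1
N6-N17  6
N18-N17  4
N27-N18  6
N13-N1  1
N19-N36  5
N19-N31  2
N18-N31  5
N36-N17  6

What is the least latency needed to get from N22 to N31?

Compare a few routes:
N22–N17–N18–N19–N31: 1+4+3+2 = 10
N22–N36–N26–N31: 1+4+3 = 8
N22–N17–N18–N31: 1+4+5 = 10
Cheapest is N22–N36–N26–N31 at 8 ms.

8 ms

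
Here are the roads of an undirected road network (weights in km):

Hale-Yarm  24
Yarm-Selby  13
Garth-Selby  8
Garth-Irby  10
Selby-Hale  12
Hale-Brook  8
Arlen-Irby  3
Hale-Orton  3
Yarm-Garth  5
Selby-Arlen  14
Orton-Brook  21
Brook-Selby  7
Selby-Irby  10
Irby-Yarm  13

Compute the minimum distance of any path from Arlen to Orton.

28 km

Enumerating some paths:
Arlen → Irby → Selby → Hale → Orton: 3+10+12+3 = 28
Arlen → Irby → Selby → Brook → Hale → Orton: 3+10+7+8+3 = 31
Arlen → Selby → Hale → Orton: 14+12+3 = 29
Cheapest is Arlen → Irby → Selby → Hale → Orton at 28 km.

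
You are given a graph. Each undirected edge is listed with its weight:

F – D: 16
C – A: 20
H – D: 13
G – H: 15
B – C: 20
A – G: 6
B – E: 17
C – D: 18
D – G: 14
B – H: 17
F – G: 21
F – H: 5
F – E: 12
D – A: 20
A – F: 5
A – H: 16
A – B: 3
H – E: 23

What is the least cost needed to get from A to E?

Candidate routes:
A–F–H–E: 5+5+23 = 33
A–F–E: 5+12 = 17
A–B–E: 3+17 = 20
A–H–F–E: 16+5+12 = 33
The minimum is 17 via A–F–E.

17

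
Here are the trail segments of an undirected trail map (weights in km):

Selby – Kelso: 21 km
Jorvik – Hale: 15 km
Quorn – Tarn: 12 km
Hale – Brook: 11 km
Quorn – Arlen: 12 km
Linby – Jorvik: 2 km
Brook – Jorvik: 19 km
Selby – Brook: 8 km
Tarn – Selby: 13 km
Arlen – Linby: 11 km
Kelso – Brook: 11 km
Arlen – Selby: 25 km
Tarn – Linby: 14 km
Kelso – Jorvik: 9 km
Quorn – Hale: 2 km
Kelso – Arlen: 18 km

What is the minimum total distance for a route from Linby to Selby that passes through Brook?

29 km

Shortest Linby→Brook: Linby → Jorvik → Brook = 21
Shortest Brook→Selby: Brook → Selby = 8
Total via Brook: 21 + 8 = 29 km.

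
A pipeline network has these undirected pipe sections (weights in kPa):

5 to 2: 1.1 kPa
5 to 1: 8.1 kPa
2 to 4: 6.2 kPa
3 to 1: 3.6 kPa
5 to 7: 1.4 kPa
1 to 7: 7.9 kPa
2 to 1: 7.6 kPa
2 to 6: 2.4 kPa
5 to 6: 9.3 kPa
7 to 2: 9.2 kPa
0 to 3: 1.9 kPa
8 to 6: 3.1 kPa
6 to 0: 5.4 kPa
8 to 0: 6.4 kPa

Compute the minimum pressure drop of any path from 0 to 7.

Candidate routes:
0 → 3 → 1 → 7: 1.9+3.6+7.9 = 13.4
0 → 6 → 2 → 5 → 7: 5.4+2.4+1.1+1.4 = 10.3
Cheapest is 0 → 6 → 2 → 5 → 7 at 10.3 kPa.

10.3 kPa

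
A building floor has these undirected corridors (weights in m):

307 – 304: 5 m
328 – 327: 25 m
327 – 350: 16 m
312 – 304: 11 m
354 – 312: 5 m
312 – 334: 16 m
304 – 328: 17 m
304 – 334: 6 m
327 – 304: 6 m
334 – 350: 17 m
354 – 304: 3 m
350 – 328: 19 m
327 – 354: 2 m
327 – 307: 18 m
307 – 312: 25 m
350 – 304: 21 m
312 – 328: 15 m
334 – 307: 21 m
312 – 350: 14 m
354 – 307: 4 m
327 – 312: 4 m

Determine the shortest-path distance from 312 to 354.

Candidate routes:
312 - 327 - 354: 4+2 = 6
312 - 354: 5 = 5
The minimum is 5 m via 312 - 354.

5 m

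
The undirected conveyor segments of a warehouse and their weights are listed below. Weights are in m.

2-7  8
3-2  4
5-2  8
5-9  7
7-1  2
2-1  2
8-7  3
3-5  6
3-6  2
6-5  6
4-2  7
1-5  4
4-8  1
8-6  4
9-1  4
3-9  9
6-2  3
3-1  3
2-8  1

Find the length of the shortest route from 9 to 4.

Enumerating some paths:
9 → 1 → 2 → 8 → 4: 4+2+1+1 = 8
9 → 1 → 7 → 8 → 4: 4+2+3+1 = 10
9 → 1 → 3 → 2 → 8 → 4: 4+3+4+1+1 = 13
Cheapest is 9 → 1 → 2 → 8 → 4 at 8 m.

8 m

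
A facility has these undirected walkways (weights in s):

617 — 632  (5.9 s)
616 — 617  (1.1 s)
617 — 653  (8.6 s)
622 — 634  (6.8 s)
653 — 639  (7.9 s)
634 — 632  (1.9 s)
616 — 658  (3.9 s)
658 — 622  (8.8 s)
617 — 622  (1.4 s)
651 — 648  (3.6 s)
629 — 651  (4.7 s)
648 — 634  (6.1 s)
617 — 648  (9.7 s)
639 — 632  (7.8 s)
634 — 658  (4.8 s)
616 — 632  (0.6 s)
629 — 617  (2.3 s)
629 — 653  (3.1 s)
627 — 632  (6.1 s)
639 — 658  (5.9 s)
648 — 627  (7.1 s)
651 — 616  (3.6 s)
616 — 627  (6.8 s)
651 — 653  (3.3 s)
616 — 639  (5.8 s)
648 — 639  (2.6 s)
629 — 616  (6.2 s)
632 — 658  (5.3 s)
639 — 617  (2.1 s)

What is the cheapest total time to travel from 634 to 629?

5.9 s

Running Dijkstra from 634:
634: 0
632: 1.9  (via 634)
616: 2.5  (via 632)
617: 3.6  (via 616)
658: 4.8  (via 634)
622: 5  (via 617)
639: 5.7  (via 617)
629: 5.9  (via 617)
Shortest route: 634 → 632 → 616 → 617 → 629 = 5.9 s.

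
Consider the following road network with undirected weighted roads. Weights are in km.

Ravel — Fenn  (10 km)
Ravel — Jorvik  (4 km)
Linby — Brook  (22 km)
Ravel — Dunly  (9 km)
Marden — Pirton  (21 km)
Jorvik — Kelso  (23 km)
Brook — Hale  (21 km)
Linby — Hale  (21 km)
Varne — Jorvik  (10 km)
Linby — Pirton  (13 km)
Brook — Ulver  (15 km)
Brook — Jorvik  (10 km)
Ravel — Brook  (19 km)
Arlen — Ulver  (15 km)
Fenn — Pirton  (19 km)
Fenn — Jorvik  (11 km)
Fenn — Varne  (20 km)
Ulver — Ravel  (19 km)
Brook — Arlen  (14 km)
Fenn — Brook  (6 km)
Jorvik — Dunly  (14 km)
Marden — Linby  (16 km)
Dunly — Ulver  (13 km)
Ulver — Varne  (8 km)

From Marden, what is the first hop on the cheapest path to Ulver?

Linby

Compare a few routes:
Marden - Pirton - Fenn - Brook - Ulver: 21+19+6+15 = 61
Marden - Linby - Brook - Arlen - Ulver: 16+22+14+15 = 67
Marden - Linby - Brook - Jorvik - Varne - Ulver: 16+22+10+10+8 = 66
Marden - Linby - Brook - Ulver: 16+22+15 = 53
Cheapest is Marden - Linby - Brook - Ulver at 53 km.
So from Marden the first move is to Linby.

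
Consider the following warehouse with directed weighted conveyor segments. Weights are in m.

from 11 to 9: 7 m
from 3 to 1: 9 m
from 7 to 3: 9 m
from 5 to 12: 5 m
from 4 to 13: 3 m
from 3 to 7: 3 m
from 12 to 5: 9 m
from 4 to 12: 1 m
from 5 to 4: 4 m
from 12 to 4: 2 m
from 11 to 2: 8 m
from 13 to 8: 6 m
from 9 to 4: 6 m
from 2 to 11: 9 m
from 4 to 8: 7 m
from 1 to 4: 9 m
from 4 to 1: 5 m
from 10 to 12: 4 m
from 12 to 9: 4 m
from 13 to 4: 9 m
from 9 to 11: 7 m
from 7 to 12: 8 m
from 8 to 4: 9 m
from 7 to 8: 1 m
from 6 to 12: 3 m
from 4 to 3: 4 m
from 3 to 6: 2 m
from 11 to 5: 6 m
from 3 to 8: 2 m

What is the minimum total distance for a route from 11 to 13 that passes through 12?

16 m

Best 11 to 12: 11–5–12 costing 11
Best 12 to 13: 12–4–13 costing 5
Total via 12: 11 + 5 = 16 m.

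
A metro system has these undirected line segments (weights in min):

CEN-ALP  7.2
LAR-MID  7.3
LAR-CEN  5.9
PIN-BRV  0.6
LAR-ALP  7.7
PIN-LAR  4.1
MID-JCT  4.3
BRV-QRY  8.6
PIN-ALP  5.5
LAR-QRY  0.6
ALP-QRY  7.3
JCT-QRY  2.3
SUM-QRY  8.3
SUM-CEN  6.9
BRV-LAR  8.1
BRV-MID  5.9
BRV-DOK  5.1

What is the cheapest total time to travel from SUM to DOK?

18.7 min

Settle nodes by increasing distance from SUM:
SUM: 0
CEN: 6.9  (via SUM)
QRY: 8.3  (via SUM)
LAR: 8.9  (via QRY)
JCT: 10.6  (via QRY)
PIN: 13  (via LAR)
BRV: 13.6  (via PIN)
ALP: 14.1  (via CEN)
MID: 14.9  (via JCT)
DOK: 18.7  (via BRV)
Shortest route: SUM–QRY–LAR–PIN–BRV–DOK = 18.7 min.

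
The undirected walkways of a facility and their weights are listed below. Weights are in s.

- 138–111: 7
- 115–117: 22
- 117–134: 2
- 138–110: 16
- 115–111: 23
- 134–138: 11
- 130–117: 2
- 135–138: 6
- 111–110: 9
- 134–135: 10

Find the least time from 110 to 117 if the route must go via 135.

34 s

Shortest 110→135: 110 → 138 → 135 = 22
Shortest 135→117: 135 → 134 → 117 = 12
Total via 135: 22 + 12 = 34 s.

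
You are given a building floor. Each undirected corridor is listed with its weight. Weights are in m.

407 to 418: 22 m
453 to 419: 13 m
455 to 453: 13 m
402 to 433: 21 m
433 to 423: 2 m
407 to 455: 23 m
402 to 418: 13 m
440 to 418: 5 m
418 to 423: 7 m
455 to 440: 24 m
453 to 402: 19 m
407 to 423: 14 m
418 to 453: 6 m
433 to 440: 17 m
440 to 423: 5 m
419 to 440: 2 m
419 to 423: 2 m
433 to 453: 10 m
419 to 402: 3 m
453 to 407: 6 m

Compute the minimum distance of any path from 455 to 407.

Candidate routes:
455 → 453 → 433 → 423 → 407: 13+10+2+14 = 39
455 → 407: 23 = 23
455 → 453 → 407: 13+6 = 19
The minimum is 19 m via 455 → 453 → 407.

19 m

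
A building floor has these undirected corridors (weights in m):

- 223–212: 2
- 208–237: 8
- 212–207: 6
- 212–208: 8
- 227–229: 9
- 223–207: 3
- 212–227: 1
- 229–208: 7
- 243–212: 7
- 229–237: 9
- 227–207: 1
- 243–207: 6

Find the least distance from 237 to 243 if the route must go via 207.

24 m

Best 237 to 207: 237 → 208 → 212 → 227 → 207 costing 18
Shortest 207→243: 207 → 243 = 6
Total via 207: 18 + 6 = 24 m.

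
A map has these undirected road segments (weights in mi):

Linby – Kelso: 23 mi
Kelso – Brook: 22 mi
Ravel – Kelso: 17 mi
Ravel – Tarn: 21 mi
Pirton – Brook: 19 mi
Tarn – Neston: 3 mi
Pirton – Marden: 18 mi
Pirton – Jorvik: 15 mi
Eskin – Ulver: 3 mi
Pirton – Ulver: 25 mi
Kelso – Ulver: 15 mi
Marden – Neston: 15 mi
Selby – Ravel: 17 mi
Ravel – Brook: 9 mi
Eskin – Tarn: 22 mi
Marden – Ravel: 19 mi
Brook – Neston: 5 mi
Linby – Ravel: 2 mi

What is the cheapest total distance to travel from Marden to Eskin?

40 mi

Settle nodes by increasing distance from Marden:
Marden: 0
Neston: 15  (via Marden)
Pirton: 18  (via Marden)
Tarn: 18  (via Neston)
Ravel: 19  (via Marden)
Brook: 20  (via Neston)
Linby: 21  (via Ravel)
Jorvik: 33  (via Pirton)
Kelso: 36  (via Ravel)
Selby: 36  (via Ravel)
Eskin: 40  (via Tarn)
Shortest route: Marden–Neston–Tarn–Eskin = 40 mi.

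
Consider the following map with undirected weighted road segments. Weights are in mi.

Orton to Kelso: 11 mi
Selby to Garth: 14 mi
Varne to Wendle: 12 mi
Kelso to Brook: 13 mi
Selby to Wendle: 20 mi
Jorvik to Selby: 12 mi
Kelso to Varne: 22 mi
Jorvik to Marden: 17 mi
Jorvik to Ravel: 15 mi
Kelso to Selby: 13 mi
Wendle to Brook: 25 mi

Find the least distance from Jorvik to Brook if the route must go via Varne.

Best Jorvik to Varne: Jorvik → Selby → Wendle → Varne costing 44
Shortest Varne→Brook: Varne → Kelso → Brook = 35
Total via Varne: 44 + 35 = 79 mi.

79 mi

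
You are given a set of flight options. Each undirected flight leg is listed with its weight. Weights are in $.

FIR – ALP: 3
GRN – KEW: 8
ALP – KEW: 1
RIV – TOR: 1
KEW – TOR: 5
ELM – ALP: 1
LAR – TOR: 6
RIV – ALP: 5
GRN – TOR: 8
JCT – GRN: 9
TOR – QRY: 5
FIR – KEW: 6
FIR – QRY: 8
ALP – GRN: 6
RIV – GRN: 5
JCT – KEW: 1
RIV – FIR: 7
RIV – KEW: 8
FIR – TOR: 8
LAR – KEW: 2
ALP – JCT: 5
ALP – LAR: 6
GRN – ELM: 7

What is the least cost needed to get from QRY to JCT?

$11

Enumerating some paths:
QRY–FIR–ALP–KEW–JCT: 8+3+1+1 = 13
QRY–TOR–KEW–JCT: 5+5+1 = 11
QRY–TOR–RIV–ALP–KEW–JCT: 5+1+5+1+1 = 13
Cheapest is QRY–TOR–KEW–JCT at $11.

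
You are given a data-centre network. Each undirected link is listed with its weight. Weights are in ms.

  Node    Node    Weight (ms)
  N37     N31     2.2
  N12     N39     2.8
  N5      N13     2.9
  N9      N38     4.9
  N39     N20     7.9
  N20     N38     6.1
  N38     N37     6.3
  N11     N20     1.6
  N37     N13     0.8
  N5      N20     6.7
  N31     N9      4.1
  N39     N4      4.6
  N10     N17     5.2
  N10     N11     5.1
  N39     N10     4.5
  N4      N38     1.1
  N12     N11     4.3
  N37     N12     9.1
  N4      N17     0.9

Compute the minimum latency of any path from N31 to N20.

Enumerating some paths:
N31 → N9 → N38 → N20: 4.1+4.9+6.1 = 15.1
N31 → N37 → N38 → N20: 2.2+6.3+6.1 = 14.6
N31 → N37 → N13 → N5 → N20: 2.2+0.8+2.9+6.7 = 12.6
Cheapest is N31 → N37 → N13 → N5 → N20 at 12.6 ms.

12.6 ms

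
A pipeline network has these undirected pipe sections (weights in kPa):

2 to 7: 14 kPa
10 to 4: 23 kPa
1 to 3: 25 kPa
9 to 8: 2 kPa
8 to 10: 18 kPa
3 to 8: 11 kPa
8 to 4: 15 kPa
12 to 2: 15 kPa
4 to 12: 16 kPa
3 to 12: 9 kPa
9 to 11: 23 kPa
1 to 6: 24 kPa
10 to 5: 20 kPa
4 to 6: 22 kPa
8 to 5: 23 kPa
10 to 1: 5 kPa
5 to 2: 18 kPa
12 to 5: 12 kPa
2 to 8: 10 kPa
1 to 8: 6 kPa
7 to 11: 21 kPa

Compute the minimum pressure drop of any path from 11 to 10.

Shortest distances from 11:
11: 0
7: 21  (via 11)
9: 23  (via 11)
8: 25  (via 9)
1: 31  (via 8)
2: 35  (via 7)
3: 36  (via 8)
10: 36  (via 1)
Shortest route: 11–9–8–1–10 = 36 kPa.

36 kPa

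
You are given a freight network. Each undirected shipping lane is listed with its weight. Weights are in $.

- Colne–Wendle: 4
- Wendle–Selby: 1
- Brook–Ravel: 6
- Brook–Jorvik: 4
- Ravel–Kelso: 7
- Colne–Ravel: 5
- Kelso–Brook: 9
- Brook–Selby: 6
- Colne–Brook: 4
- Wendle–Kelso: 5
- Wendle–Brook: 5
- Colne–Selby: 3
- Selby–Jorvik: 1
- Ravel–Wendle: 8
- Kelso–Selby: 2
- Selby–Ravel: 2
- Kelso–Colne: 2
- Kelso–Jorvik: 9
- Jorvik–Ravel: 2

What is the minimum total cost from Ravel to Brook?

Running Dijkstra from Ravel:
Ravel: 0
Selby: 2  (via Ravel)
Jorvik: 2  (via Ravel)
Wendle: 3  (via Selby)
Kelso: 4  (via Selby)
Colne: 5  (via Ravel)
Brook: 6  (via Ravel)
Shortest route: Ravel–Brook = $6.

$6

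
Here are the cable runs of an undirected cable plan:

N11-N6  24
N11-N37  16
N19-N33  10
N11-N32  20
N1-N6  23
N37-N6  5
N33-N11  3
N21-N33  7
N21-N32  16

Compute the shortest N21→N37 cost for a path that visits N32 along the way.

52

Best N21 to N32: N21–N32 costing 16
Best N32 to N37: N32–N11–N37 costing 36
Total via N32: 16 + 36 = 52.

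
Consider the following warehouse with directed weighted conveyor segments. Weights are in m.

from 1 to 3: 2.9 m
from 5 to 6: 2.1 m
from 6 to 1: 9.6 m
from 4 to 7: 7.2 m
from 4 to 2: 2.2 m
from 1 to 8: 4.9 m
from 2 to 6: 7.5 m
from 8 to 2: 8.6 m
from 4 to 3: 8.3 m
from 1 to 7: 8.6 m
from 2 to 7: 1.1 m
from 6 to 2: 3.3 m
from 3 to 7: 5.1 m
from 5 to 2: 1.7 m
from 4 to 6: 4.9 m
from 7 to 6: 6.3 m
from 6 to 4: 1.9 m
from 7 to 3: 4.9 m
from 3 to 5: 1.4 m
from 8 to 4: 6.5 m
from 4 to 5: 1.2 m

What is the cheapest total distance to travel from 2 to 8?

21.9 m

Running Dijkstra from 2:
2: 0
7: 1.1  (via 2)
3: 6  (via 7)
5: 7.4  (via 3)
6: 7.4  (via 7)
4: 9.3  (via 6)
1: 17  (via 6)
8: 21.9  (via 1)
Shortest route: 2 → 7 → 6 → 1 → 8 = 21.9 m.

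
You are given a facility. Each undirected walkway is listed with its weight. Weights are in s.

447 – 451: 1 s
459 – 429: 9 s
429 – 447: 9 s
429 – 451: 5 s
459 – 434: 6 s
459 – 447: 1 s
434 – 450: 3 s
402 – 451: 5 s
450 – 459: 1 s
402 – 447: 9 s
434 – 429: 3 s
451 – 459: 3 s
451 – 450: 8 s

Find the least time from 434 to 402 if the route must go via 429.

13 s

Shortest 434→429: 434 → 429 = 3
Best 429 to 402: 429 → 451 → 402 costing 10
Total via 429: 3 + 10 = 13 s.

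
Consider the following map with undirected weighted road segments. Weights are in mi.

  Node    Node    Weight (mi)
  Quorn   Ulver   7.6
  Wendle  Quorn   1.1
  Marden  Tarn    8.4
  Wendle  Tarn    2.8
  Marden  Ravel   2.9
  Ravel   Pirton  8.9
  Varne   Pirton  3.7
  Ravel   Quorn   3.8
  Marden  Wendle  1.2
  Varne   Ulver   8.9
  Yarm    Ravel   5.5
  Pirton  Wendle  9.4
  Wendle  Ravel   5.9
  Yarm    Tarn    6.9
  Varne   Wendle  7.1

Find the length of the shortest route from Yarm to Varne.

Shortest distances from Yarm:
Yarm: 0
Ravel: 5.5  (via Yarm)
Tarn: 6.9  (via Yarm)
Marden: 8.4  (via Ravel)
Quorn: 9.3  (via Ravel)
Wendle: 9.6  (via Marden)
Pirton: 14.4  (via Ravel)
Varne: 16.7  (via Wendle)
Shortest route: Yarm–Ravel–Marden–Wendle–Varne = 16.7 mi.

16.7 mi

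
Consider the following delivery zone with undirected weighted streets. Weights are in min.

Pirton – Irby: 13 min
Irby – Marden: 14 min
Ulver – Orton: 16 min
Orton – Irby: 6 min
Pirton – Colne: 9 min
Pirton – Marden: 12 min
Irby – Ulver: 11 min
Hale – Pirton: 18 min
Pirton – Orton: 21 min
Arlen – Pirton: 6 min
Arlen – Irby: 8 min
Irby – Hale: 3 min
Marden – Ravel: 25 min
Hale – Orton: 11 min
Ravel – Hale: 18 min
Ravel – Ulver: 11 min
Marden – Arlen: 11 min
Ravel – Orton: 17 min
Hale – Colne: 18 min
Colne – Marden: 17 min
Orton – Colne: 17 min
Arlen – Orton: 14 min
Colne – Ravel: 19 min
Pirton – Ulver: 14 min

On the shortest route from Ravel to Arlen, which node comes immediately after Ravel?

Enumerating some paths:
Ravel - Hale - Irby - Arlen: 18+3+8 = 29
Ravel - Orton - Irby - Arlen: 17+6+8 = 31
Ravel - Ulver - Irby - Arlen: 11+11+8 = 30
Ravel - Orton - Arlen: 17+14 = 31
The minimum is 29 min via Ravel - Hale - Irby - Arlen.
So from Ravel the first move is to Hale.

Hale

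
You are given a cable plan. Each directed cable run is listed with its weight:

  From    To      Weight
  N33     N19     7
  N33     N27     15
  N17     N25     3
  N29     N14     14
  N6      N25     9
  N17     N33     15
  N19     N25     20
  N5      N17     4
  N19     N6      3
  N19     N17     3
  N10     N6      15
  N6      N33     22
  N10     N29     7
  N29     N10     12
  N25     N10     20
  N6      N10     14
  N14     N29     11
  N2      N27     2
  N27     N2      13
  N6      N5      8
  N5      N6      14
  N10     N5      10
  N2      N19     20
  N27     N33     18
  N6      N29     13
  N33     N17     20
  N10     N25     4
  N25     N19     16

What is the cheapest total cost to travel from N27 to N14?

Compare a few routes:
N27 - N2 - N19 - N6 - N29 - N14: 13+20+3+13+14 = 63
N27 - N2 - N19 - N6 - N10 - N29 - N14: 13+20+3+14+7+14 = 71
N27 - N33 - N19 - N6 - N29 - N14: 18+7+3+13+14 = 55
N27 - N33 - N19 - N6 - N10 - N29 - N14: 18+7+3+14+7+14 = 63
Cheapest is N27 - N33 - N19 - N6 - N29 - N14 at 55.

55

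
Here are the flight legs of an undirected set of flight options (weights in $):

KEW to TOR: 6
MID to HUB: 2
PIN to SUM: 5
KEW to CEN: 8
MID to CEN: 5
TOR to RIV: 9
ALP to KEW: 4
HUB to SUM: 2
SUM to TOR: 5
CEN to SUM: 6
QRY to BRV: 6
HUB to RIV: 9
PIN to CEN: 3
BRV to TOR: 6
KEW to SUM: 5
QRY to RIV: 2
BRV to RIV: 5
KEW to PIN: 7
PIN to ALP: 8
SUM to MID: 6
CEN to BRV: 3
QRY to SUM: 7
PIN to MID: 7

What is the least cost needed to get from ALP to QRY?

$16

Enumerating some paths:
ALP → PIN → CEN → BRV → QRY: 8+3+3+6 = 20
ALP → KEW → SUM → QRY: 4+5+7 = 16
Cheapest is ALP → KEW → SUM → QRY at $16.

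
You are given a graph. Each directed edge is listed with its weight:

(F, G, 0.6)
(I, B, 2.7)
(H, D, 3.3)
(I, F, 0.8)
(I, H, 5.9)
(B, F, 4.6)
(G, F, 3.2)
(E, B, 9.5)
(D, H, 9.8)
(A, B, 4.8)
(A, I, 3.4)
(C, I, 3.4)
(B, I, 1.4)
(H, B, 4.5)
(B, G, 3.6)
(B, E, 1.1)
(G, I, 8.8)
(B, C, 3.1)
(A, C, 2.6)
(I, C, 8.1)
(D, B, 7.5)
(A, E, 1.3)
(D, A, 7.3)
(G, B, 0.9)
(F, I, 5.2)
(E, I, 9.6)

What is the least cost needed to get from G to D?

11.5

Enumerating some paths:
G → B → C → I → H → D: 0.9+3.1+3.4+5.9+3.3 = 16.6
G → B → I → H → D: 0.9+1.4+5.9+3.3 = 11.5
G → F → I → H → D: 3.2+5.2+5.9+3.3 = 17.6
Cheapest is G → B → I → H → D at 11.5.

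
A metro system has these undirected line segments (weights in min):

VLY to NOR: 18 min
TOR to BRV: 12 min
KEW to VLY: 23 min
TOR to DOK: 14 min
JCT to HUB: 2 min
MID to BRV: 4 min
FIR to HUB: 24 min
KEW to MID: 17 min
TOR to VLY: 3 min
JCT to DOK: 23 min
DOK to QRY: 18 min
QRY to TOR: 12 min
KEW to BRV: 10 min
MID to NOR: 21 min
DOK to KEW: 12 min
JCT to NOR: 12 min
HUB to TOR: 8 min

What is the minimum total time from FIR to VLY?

Settle nodes by increasing distance from FIR:
FIR: 0
HUB: 24  (via FIR)
JCT: 26  (via HUB)
TOR: 32  (via HUB)
VLY: 35  (via TOR)
Shortest route: FIR–HUB–TOR–VLY = 35 min.

35 min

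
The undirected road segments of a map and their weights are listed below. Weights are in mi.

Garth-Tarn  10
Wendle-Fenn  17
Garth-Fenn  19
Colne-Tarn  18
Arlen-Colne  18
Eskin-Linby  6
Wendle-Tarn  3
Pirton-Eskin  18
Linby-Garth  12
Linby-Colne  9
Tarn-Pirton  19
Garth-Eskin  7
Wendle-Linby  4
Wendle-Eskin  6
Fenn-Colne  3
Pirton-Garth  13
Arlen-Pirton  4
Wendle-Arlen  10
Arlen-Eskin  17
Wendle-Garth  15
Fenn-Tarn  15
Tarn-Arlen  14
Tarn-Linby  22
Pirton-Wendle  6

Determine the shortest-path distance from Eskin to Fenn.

18 mi

Settle nodes by increasing distance from Eskin:
Eskin: 0
Wendle: 6  (via Eskin)
Linby: 6  (via Eskin)
Garth: 7  (via Eskin)
Tarn: 9  (via Wendle)
Pirton: 12  (via Wendle)
Colne: 15  (via Linby)
Arlen: 16  (via Wendle)
Fenn: 18  (via Colne)
Shortest route: Eskin → Linby → Colne → Fenn = 18 mi.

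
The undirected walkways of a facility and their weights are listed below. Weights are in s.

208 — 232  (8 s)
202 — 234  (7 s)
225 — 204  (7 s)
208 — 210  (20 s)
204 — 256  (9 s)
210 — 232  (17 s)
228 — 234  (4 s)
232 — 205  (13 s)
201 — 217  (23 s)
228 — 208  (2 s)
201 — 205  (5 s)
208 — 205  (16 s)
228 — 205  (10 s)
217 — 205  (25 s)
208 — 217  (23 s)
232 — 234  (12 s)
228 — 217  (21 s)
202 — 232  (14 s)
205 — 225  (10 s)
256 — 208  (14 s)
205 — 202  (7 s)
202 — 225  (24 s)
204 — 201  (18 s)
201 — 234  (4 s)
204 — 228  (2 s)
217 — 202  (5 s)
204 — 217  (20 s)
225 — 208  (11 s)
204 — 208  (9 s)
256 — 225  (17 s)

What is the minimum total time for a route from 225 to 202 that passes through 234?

20 s

Shortest 225→234: 225–204–228–234 = 13
Shortest 234→202: 234–202 = 7
Total via 234: 13 + 7 = 20 s.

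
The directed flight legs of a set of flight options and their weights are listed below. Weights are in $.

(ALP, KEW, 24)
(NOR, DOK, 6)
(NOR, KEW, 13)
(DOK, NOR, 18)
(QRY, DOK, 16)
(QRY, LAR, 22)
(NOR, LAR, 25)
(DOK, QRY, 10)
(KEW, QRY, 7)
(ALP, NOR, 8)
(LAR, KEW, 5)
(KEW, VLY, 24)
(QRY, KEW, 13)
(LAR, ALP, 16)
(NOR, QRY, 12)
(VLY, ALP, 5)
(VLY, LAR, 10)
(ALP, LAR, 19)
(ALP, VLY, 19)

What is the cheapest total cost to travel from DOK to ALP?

Running Dijkstra from DOK:
DOK: 0
QRY: 10  (via DOK)
NOR: 18  (via DOK)
KEW: 23  (via QRY)
LAR: 32  (via QRY)
VLY: 47  (via KEW)
ALP: 48  (via LAR)
Shortest route: DOK → QRY → LAR → ALP = $48.

$48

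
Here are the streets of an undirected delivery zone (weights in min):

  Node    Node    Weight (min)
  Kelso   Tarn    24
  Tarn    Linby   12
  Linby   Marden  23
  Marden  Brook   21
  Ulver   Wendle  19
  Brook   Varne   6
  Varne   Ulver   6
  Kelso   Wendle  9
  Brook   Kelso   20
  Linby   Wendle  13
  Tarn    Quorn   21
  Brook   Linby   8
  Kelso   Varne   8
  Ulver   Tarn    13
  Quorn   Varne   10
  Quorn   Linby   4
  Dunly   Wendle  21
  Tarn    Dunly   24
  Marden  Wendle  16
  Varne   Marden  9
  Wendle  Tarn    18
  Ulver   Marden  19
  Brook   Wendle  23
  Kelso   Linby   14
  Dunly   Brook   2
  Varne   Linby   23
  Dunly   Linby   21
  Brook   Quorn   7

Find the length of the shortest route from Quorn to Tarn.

Settle nodes by increasing distance from Quorn:
Quorn: 0
Linby: 4  (via Quorn)
Brook: 7  (via Quorn)
Dunly: 9  (via Brook)
Varne: 10  (via Quorn)
Ulver: 16  (via Varne)
Tarn: 16  (via Linby)
Shortest route: Quorn–Linby–Tarn = 16 min.

16 min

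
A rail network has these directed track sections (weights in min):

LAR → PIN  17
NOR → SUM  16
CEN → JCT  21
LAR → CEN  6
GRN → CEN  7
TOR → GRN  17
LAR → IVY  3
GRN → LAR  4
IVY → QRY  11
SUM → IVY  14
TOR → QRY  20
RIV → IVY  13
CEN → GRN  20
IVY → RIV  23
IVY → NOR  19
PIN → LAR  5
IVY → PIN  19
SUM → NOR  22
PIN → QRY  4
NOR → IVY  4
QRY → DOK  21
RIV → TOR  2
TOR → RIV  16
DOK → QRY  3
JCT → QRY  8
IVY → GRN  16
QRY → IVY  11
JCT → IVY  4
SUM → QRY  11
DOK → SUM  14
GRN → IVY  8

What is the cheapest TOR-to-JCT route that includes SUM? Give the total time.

Shortest TOR→SUM: TOR → QRY → DOK → SUM = 55
Shortest SUM→JCT: SUM → IVY → GRN → CEN → JCT = 58
Total via SUM: 55 + 58 = 113 min.

113 min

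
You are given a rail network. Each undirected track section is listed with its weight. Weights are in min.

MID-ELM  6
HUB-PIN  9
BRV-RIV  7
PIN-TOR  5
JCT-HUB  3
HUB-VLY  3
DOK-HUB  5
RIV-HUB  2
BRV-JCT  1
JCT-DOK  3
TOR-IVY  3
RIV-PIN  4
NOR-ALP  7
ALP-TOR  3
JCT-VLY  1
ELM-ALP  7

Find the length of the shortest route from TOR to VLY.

Shortest distances from TOR:
TOR: 0
IVY: 3  (via TOR)
ALP: 3  (via TOR)
PIN: 5  (via TOR)
RIV: 9  (via PIN)
NOR: 10  (via ALP)
ELM: 10  (via ALP)
HUB: 11  (via RIV)
VLY: 14  (via HUB)
Shortest route: TOR–PIN–RIV–HUB–VLY = 14 min.

14 min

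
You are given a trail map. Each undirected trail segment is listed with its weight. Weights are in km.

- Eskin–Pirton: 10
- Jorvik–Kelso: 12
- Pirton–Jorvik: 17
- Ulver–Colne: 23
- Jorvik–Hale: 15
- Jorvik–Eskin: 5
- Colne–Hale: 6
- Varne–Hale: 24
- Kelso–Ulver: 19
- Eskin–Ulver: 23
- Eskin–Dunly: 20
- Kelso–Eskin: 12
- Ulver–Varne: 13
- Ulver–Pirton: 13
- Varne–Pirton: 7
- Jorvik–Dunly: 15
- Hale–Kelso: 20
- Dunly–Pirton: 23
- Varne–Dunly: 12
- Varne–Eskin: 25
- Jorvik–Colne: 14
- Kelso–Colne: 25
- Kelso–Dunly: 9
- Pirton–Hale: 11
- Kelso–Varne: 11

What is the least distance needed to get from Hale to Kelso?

20 km

Running Dijkstra from Hale:
Hale: 0
Colne: 6  (via Hale)
Pirton: 11  (via Hale)
Jorvik: 15  (via Hale)
Varne: 18  (via Pirton)
Kelso: 20  (via Hale)
Shortest route: Hale–Kelso = 20 km.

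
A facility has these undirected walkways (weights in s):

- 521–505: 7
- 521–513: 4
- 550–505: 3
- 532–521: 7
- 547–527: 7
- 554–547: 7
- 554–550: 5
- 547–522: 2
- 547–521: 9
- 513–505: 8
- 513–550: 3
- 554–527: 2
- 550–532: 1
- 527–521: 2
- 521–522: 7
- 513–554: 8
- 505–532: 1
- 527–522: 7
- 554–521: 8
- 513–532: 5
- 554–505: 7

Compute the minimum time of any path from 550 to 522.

14 s

Settle nodes by increasing distance from 550:
550: 0
532: 1  (via 550)
505: 2  (via 532)
513: 3  (via 550)
554: 5  (via 550)
521: 7  (via 513)
527: 7  (via 554)
547: 12  (via 554)
522: 14  (via 521)
Shortest route: 550–513–521–522 = 14 s.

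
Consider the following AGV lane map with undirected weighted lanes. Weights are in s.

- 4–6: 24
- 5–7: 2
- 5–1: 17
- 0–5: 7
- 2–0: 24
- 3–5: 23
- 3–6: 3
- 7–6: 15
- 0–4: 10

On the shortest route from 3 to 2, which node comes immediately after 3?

Compare a few routes:
3 → 5 → 0 → 2: 23+7+24 = 54
3 → 6 → 7 → 5 → 0 → 2: 3+15+2+7+24 = 51
3 → 6 → 4 → 0 → 2: 3+24+10+24 = 61
3 → 5 → 7 → 6 → 4 → 0 → 2: 23+2+15+24+10+24 = 98
The minimum is 51 s via 3 → 6 → 7 → 5 → 0 → 2.
So from 3 the first move is to 6.

6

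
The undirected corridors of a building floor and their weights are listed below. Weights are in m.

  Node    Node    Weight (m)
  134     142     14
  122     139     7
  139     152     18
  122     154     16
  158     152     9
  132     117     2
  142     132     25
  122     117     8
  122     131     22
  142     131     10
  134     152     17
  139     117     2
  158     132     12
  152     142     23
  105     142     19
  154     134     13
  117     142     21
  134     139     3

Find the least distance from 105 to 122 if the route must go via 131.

Best 105 to 131: 105–142–131 costing 29
Shortest 131→122: 131–122 = 22
Total via 131: 29 + 22 = 51 m.

51 m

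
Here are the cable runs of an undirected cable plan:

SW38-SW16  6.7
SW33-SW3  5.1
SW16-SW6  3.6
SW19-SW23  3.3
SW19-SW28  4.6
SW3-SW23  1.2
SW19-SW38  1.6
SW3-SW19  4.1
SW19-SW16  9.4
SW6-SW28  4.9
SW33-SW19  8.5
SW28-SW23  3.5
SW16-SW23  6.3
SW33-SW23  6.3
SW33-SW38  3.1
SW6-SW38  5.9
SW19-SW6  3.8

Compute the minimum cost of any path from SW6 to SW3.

Shortest distances from SW6:
SW6: 0
SW16: 3.6  (via SW6)
SW19: 3.8  (via SW6)
SW28: 4.9  (via SW6)
SW38: 5.4  (via SW19)
SW23: 7.1  (via SW19)
SW3: 7.9  (via SW19)
Shortest route: SW6 → SW19 → SW3 = 7.9.

7.9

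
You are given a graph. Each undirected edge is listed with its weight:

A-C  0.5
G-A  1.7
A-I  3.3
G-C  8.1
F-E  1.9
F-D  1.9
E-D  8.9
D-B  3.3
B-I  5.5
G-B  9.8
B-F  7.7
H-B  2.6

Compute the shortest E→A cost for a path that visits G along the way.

18.6

Best E to G: E → F → D → B → G costing 16.9
Best G to A: G → A costing 1.7
Total via G: 16.9 + 1.7 = 18.6.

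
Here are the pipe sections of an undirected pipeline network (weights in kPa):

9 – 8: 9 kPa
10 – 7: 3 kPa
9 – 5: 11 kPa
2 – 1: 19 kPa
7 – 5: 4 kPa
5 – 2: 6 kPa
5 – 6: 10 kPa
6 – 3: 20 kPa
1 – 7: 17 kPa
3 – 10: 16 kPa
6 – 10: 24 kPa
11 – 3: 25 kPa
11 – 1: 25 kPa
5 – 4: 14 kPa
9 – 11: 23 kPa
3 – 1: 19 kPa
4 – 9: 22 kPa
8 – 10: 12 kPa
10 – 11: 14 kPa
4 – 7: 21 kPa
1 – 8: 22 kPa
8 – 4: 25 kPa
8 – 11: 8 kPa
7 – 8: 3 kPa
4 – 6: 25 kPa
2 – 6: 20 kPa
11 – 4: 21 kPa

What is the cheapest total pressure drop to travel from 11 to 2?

Compare a few routes:
11 - 8 - 10 - 7 - 5 - 2: 8+12+3+4+6 = 33
11 - 8 - 7 - 5 - 2: 8+3+4+6 = 21
11 - 10 - 7 - 5 - 2: 14+3+4+6 = 27
11 - 8 - 9 - 5 - 2: 8+9+11+6 = 34
The minimum is 21 kPa via 11 - 8 - 7 - 5 - 2.

21 kPa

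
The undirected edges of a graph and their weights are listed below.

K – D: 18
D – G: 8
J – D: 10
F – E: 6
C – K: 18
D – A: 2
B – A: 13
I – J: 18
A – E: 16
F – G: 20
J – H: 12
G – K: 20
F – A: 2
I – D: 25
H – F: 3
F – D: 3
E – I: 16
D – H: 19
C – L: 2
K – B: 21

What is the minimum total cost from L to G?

Candidate routes:
L - C - K - D - G: 2+18+18+8 = 46
L - C - K - G: 2+18+20 = 40
L - C - K - D - F - G: 2+18+18+3+20 = 61
Cheapest is L - C - K - G at 40.

40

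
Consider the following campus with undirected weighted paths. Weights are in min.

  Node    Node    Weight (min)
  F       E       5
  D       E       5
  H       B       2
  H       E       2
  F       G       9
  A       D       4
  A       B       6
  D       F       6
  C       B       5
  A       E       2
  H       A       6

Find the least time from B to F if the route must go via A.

13 min

Best B to A: B → A costing 6
Shortest A→F: A → E → F = 7
Total via A: 6 + 7 = 13 min.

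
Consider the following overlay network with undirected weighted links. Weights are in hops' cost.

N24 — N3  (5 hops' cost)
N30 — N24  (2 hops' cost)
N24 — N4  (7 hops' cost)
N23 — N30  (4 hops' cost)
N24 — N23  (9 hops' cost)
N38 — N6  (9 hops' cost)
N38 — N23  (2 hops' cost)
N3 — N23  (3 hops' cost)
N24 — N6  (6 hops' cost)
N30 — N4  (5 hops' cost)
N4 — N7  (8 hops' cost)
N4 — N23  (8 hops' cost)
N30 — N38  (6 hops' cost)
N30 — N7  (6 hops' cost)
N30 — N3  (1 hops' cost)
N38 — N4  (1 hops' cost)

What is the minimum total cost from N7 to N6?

Compare a few routes:
N7 → N4 → N38 → N6: 8+1+9 = 18
N7 → N30 → N3 → N24 → N6: 6+1+5+6 = 18
N7 → N30 → N24 → N6: 6+2+6 = 14
The minimum is 14 hops' cost via N7 → N30 → N24 → N6.

14 hops' cost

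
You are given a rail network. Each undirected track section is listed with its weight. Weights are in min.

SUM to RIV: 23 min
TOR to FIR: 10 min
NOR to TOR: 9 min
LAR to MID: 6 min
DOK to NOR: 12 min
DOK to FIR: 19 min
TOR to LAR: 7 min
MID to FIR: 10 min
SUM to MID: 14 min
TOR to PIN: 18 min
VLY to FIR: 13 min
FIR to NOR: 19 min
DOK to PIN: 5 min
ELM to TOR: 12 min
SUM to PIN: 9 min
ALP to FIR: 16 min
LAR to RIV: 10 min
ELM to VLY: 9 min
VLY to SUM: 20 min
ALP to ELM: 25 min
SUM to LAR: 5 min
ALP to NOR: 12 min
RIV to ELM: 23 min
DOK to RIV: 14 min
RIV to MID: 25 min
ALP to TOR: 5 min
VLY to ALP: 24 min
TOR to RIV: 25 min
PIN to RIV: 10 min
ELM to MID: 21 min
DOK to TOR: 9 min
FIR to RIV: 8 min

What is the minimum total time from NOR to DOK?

Candidate routes:
NOR → DOK: 12 = 12
NOR → TOR → DOK: 9+9 = 18
Cheapest is NOR → DOK at 12 min.

12 min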